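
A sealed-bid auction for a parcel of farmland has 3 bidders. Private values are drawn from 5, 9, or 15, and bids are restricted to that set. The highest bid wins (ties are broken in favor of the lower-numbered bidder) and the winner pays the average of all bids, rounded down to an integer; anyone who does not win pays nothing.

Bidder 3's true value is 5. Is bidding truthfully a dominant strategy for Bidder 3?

Yes

Check each profile of the others' bids and compare truth against every alternative bid.
Others bid (5, 5): truth gives 0, best alternative gives -1.
Others bid (5, 9): truth gives 0, best alternative gives 0.
Others bid (5, 15): truth gives 0, best alternative gives 0.
Others bid (9, 5): truth gives 0, best alternative gives 0.
Others bid (9, 9): truth gives 0, best alternative gives 0.
Others bid (9, 15): truth gives 0, best alternative gives 0.
(Remaining 3 profiles checked similarly; truth is weakly best in each.)
In every case the truthful bid is at least as good as any alternative, so it is a dominant strategy.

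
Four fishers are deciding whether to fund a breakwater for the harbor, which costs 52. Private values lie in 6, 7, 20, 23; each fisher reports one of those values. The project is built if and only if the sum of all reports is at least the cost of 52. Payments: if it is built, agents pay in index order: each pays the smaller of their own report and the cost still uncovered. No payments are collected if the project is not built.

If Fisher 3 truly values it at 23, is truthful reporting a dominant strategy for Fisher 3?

No

Consider the case where Fisher 1 reports 6, Fisher 2 reports 6 and Fisher 4 reports 20.
Truthful report 23: project built, pays 23, utility 23 - 23 = 0.
Report 20 instead: project built, pays 20, utility 23 - 20 = 3.
Since 3 > 0, reporting 20 is strictly better here, so truthful reporting is not dominant.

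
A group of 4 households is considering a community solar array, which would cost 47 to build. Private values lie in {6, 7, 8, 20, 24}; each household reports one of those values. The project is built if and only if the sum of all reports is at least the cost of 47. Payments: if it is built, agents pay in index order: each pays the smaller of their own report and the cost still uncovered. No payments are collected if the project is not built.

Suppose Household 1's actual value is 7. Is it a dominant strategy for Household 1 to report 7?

No

Consider the case where Household 2 reports 6, Household 3 reports 20 and Household 4 reports 20.
Truthful report 7: project built, pays 7, utility 7 - 7 = 0.
Report 6 instead: project built, pays 6, utility 7 - 6 = 1.
Since 1 > 0, reporting 6 is strictly better here, so truthful reporting is not dominant.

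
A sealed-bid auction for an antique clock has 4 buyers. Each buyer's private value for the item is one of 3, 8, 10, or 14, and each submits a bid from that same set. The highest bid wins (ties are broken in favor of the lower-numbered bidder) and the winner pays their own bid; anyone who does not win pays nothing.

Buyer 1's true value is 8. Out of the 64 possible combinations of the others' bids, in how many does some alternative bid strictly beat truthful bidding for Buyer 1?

Others bid (3, 3, 3): truth gives 0; bid 3 gives 5 > 0. Violating.
Others bid (3, 3, 8): truth gives 0; no alternative beats it.
Others bid (3, 3, 10): truth gives 0; no alternative beats it.
(Checking all 64 profiles: 1 has a profitable deviation, 63 do not.)

1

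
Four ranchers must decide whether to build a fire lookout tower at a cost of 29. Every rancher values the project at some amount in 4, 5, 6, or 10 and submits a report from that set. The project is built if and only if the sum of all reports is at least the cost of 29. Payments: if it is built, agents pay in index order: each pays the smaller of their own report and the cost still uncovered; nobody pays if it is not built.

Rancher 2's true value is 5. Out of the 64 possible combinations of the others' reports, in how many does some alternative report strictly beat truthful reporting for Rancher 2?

Others report (5, 10, 10): truth gives 0; report 4 gives 1 > 0. Violating.
Others report (6, 10, 10): truth gives 0; report 4 gives 1 > 0. Violating.
Others report (10, 5, 10): truth gives 0; report 4 gives 1 > 0. Violating.
Others report (10, 6, 10): truth gives 0; report 4 gives 1 > 0. Violating.
Others report (4, 4, 4): truth gives 0; no alternative beats it.
Others report (4, 4, 5): truth gives 0; no alternative beats it.
(Checking all 64 profiles: 7 have a profitable deviation, 57 do not.)

7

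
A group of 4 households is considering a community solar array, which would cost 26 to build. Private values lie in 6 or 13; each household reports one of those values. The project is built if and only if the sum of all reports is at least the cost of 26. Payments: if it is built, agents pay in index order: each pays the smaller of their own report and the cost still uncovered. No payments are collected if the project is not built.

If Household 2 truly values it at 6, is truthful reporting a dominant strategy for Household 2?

Check each profile of the others' reports and compare truth against every alternative report.
Others report (6, 6, 6): truth gives 0, best alternative gives -7.
Others report (6, 6, 13): truth gives 0, best alternative gives -7.
Others report (6, 13, 6): truth gives 0, best alternative gives -7.
Others report (6, 13, 13): truth gives 0, best alternative gives -7.
Others report (13, 6, 6): truth gives 0, best alternative gives -7.
Others report (13, 6, 13): truth gives 0, best alternative gives -7.
(Remaining 2 profiles checked similarly; truth is weakly best in each.)
In every case the truthful report is at least as good as any alternative, so it is a dominant strategy.

Yes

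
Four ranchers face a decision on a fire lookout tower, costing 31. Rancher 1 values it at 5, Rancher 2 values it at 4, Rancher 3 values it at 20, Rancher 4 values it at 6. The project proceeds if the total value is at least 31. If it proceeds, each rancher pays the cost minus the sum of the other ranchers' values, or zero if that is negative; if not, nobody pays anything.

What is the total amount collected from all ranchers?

19

Total value 35 ≥ cost 31, so it is built.
Rancher 1: others sum to 30; max(0, 31 - 30) = 1.
Rancher 2: others sum to 31; max(0, 31 - 31) = 0.
Rancher 3: others sum to 15; max(0, 31 - 15) = 16.
Rancher 4: others sum to 29; max(0, 31 - 29) = 2.
Total collected = 1 + 0 + 16 + 2 = 19.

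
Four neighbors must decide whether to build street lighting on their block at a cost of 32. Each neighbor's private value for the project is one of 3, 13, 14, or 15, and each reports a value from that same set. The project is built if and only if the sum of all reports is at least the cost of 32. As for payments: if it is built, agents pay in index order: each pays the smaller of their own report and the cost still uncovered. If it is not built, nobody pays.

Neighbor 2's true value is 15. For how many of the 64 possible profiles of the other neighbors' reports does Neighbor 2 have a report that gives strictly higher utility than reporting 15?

63

Others report (3, 3, 13): truth gives 0; report 13 gives 2 > 0. Violating.
Others report (3, 3, 14): truth gives 0; report 13 gives 2 > 0. Violating.
Others report (3, 3, 15): truth gives 0; report 13 gives 2 > 0. Violating.
Others report (3, 13, 3): truth gives 0; report 13 gives 2 > 0. Violating.
Others report (3, 3, 3): truth gives 0; no alternative beats it.
(Checking all 64 profiles: 63 have a profitable deviation, 1 does not.)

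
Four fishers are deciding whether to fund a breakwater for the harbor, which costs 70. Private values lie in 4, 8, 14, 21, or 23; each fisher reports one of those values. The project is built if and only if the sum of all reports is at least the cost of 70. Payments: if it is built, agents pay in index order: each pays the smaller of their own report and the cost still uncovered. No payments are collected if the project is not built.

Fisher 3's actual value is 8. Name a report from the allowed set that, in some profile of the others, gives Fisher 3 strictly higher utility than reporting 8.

Suppose Fisher 1 reports 21, Fisher 2 reports 23 and Fisher 4 reports 23.
Report 8: project built, pays 8, utility 8 - 8 = 0.
Report 4: project built, pays 4, utility 8 - 4 = 4.
So reporting 4 beats truth here (4 > 0).

4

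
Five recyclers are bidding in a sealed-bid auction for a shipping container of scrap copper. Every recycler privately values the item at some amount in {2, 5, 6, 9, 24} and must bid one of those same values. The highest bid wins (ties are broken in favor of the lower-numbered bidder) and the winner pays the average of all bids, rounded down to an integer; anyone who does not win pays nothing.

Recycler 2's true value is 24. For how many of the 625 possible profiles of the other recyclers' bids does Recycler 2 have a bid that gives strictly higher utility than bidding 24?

Others bid (2, 2, 2, 2): truth gives 18; bid 5 gives 22 > 18. Violating.
Others bid (2, 2, 2, 5): truth gives 17; bid 5 gives 21 > 17. Violating.
Others bid (2, 2, 2, 6): truth gives 17; bid 6 gives 21 > 17. Violating.
Others bid (2, 2, 2, 9): truth gives 17; bid 9 gives 20 > 17. Violating.
Others bid (2, 2, 2, 24): truth gives 14; no alternative beats it.
Others bid (2, 2, 5, 24): truth gives 13; no alternative beats it.
(Checking all 625 profiles: 192 have a profitable deviation, 433 do not.)

192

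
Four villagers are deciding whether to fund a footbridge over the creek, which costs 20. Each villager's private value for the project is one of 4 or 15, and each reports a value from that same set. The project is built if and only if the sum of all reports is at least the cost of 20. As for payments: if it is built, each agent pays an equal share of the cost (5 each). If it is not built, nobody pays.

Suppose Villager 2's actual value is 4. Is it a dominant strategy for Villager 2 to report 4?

Yes

Check each profile of the others' reports and compare truth against every alternative report.
Others report (4, 4, 4): truth gives 0, best alternative gives -1.
Others report (4, 4, 15): truth gives -1, best alternative gives -1.
Others report (4, 15, 4): truth gives -1, best alternative gives -1.
Others report (4, 15, 15): truth gives -1, best alternative gives -1.
Others report (15, 4, 4): truth gives -1, best alternative gives -1.
Others report (15, 4, 15): truth gives -1, best alternative gives -1.
(Remaining 2 profiles checked similarly; truth is weakly best in each.)
In every case the truthful report is at least as good as any alternative, so it is a dominant strategy.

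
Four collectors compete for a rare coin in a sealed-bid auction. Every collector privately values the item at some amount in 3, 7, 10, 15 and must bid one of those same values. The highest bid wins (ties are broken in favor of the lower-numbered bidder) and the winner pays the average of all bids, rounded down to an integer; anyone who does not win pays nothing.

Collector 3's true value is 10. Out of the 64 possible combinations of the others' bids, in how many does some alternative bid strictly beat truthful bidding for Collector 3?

Others bid (3, 3, 15): truth gives 0; bid 15 gives 1 > 0. Violating.
Others bid (3, 10, 3): truth gives 0; bid 15 gives 3 > 0. Violating.
Others bid (3, 10, 7): truth gives 0; bid 15 gives 2 > 0. Violating.
Others bid (3, 10, 10): truth gives 0; bid 15 gives 1 > 0. Violating.
Others bid (3, 3, 3): truth gives 6; no alternative beats it.
Others bid (3, 3, 7): truth gives 5; no alternative beats it.
(Checking all 64 profiles: 12 have a profitable deviation, 52 do not.)

12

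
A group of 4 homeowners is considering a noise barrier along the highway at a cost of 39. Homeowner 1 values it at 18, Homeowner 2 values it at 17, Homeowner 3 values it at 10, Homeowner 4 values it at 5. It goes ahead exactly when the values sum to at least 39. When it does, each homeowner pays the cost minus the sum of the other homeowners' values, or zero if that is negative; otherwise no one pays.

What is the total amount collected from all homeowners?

Total value 50 ≥ cost 39, so it is built.
Homeowner 1: others sum to 32; max(0, 39 - 32) = 7.
Homeowner 2: others sum to 33; max(0, 39 - 33) = 6.
Homeowner 3: others sum to 40; max(0, 39 - 40) = 0.
Homeowner 4: others sum to 45; max(0, 39 - 45) = 0.
Total collected = 7 + 6 + 0 + 0 = 13.

13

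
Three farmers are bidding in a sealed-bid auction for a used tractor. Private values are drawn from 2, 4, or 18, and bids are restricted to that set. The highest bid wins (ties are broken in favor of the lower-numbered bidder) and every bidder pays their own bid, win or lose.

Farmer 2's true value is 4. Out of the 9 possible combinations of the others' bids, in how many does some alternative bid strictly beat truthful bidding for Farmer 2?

7

Others bid (2, 18): truth gives -4; bid 2 gives -2 > -4. Violating.
Others bid (4, 2): truth gives -4; bid 2 gives -2 > -4. Violating.
Others bid (4, 4): truth gives -4; bid 2 gives -2 > -4. Violating.
Others bid (4, 18): truth gives -4; bid 2 gives -2 > -4. Violating.
Others bid (2, 2): truth gives 0; no alternative beats it.
Others bid (2, 4): truth gives 0; no alternative beats it.
(Checking all 9 profiles: 7 have a profitable deviation, 2 do not.)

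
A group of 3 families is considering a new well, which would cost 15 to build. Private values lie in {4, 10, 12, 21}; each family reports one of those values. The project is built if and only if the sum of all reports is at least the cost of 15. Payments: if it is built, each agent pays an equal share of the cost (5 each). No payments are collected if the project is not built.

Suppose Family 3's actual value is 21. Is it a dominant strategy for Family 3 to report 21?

Yes

Check each profile of the others' reports and compare truth against every alternative report.
Others report (4, 4): truth gives 16, best alternative gives 16.
Others report (4, 10): truth gives 16, best alternative gives 16.
Others report (4, 12): truth gives 16, best alternative gives 16.
Others report (4, 21): truth gives 16, best alternative gives 16.
Others report (10, 4): truth gives 16, best alternative gives 16.
Others report (10, 10): truth gives 16, best alternative gives 16.
(Remaining 10 profiles checked similarly; truth is weakly best in each.)
In every case the truthful report is at least as good as any alternative, so it is a dominant strategy.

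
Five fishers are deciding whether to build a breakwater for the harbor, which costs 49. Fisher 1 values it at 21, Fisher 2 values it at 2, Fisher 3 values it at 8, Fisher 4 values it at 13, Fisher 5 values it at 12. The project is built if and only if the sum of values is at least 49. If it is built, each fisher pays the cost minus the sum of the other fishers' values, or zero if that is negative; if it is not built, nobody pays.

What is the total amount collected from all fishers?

26

Total value 56 ≥ cost 49, so it is built.
Fisher 1: others sum to 35; max(0, 49 - 35) = 14.
Fisher 2: others sum to 54; max(0, 49 - 54) = 0.
Fisher 3: others sum to 48; max(0, 49 - 48) = 1.
Fisher 4: others sum to 43; max(0, 49 - 43) = 6.
Fisher 5: others sum to 44; max(0, 49 - 44) = 5.
Total collected = 14 + 0 + 1 + 6 + 5 = 26.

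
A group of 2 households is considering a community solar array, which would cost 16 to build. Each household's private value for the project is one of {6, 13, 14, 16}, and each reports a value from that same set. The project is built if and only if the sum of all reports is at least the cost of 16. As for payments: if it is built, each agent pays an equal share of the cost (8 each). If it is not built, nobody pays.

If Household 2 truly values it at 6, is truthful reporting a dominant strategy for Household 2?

Check each profile of the others' reports and compare truth against every alternative report.
Others report (6): truth gives 0, best alternative gives -2.
Others report (13): truth gives -2, best alternative gives -2.
Others report (14): truth gives -2, best alternative gives -2.
Others report (16): truth gives -2, best alternative gives -2.
In every case the truthful report is at least as good as any alternative, so it is a dominant strategy.

Yes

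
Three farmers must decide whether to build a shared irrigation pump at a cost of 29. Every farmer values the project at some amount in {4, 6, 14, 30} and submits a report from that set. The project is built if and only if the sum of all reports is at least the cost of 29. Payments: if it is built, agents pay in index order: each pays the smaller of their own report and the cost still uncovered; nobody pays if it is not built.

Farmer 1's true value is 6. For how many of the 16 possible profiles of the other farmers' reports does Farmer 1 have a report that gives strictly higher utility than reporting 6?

Others report (4, 30): truth gives 0; report 4 gives 2 > 0. Violating.
Others report (6, 30): truth gives 0; report 4 gives 2 > 0. Violating.
Others report (14, 14): truth gives 0; report 4 gives 2 > 0. Violating.
Others report (14, 30): truth gives 0; report 4 gives 2 > 0. Violating.
Others report (4, 4): truth gives 0; no alternative beats it.
Others report (4, 6): truth gives 0; no alternative beats it.
(Checking all 16 profiles: 8 have a profitable deviation, 8 do not.)

8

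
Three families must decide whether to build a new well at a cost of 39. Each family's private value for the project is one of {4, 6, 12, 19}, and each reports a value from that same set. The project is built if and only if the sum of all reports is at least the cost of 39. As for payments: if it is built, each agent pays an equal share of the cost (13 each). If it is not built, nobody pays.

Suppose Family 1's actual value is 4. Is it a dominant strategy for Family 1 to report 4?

Yes

Check each profile of the others' reports and compare truth against every alternative report.
Others report (19, 19): truth gives -9, best alternative gives -9.
Others report (4, 4): truth gives 0, best alternative gives 0.
Others report (4, 6): truth gives 0, best alternative gives 0.
Others report (4, 12): truth gives 0, best alternative gives 0.
Others report (4, 19): truth gives 0, best alternative gives 0.
Others report (6, 4): truth gives 0, best alternative gives 0.
(Remaining 10 profiles checked similarly; truth is weakly best in each.)
In every case the truthful report is at least as good as any alternative, so it is a dominant strategy.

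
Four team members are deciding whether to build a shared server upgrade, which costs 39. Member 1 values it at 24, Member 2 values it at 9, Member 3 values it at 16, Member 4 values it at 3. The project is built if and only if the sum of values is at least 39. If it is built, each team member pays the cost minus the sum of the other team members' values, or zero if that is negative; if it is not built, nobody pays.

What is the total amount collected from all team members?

Total value 52 ≥ cost 39, so it is built.
Member 1: others sum to 28; max(0, 39 - 28) = 11.
Member 2: others sum to 43; max(0, 39 - 43) = 0.
Member 3: others sum to 36; max(0, 39 - 36) = 3.
Member 4: others sum to 49; max(0, 39 - 49) = 0.
Total collected = 11 + 0 + 3 + 0 = 14.

14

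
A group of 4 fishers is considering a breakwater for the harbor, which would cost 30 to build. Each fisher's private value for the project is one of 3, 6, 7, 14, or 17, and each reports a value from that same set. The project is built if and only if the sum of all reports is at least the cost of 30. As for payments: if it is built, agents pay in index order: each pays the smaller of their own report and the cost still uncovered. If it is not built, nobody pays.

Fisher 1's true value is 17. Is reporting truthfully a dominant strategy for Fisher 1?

Consider the case where Fisher 2 reports 3, Fisher 3 reports 3 and Fisher 4 reports 14.
Truthful report 17: project built, pays 17, utility 17 - 17 = 0.
Report 14 instead: project built, pays 14, utility 17 - 14 = 3.
Since 3 > 0, reporting 14 is strictly better here, so truthful reporting is not dominant.

No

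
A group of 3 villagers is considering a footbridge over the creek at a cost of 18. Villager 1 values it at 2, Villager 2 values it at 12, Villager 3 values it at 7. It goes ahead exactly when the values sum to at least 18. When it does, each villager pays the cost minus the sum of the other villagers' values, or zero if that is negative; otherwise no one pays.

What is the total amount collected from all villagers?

13

Total value 21 ≥ cost 18, so it is built.
Villager 1: others sum to 19; max(0, 18 - 19) = 0.
Villager 2: others sum to 9; max(0, 18 - 9) = 9.
Villager 3: others sum to 14; max(0, 18 - 14) = 4.
Total collected = 0 + 9 + 4 = 13.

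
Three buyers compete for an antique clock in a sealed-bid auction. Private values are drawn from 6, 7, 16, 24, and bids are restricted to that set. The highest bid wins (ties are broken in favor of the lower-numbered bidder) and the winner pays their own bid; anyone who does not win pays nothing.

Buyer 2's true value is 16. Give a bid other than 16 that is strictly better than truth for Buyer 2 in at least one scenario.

7

Suppose Buyer 1 bids 6 and Buyer 3 bids 6.
Bid 16: wins, pays 16, utility 16 - 16 = 0.
Bid 7: wins, pays 7, utility 16 - 7 = 9.
So bidding 7 beats truth here (9 > 0).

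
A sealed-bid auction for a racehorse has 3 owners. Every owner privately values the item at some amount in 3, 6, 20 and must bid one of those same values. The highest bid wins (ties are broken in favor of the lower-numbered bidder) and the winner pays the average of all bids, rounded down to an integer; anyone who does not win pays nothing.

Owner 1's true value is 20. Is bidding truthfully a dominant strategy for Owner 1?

No

Consider the case where Owner 2 bids 3 and Owner 3 bids 3.
Truthful bid 20: wins, pays 8, utility 20 - 8 = 12.
Bid 3 instead: wins, pays 3, utility 20 - 3 = 17.
Since 17 > 12, bidding 3 is strictly better here, so truthful bidding is not dominant.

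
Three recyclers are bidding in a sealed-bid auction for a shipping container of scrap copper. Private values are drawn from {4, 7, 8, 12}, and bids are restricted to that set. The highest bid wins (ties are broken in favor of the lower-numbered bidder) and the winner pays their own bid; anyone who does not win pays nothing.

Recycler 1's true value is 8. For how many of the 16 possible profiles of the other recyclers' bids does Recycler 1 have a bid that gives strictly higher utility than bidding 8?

Others bid (4, 4): truth gives 0; bid 4 gives 4 > 0. Violating.
Others bid (4, 7): truth gives 0; bid 7 gives 1 > 0. Violating.
Others bid (7, 4): truth gives 0; bid 7 gives 1 > 0. Violating.
Others bid (7, 7): truth gives 0; bid 7 gives 1 > 0. Violating.
Others bid (4, 8): truth gives 0; no alternative beats it.
Others bid (4, 12): truth gives 0; no alternative beats it.
(Checking all 16 profiles: 4 have a profitable deviation, 12 do not.)

4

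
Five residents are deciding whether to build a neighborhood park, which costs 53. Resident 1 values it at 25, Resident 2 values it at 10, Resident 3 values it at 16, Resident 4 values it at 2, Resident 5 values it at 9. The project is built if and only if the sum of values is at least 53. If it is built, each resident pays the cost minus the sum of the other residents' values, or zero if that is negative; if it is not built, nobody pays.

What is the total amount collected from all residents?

Total value 62 ≥ cost 53, so it is built.
Resident 1: others sum to 37; max(0, 53 - 37) = 16.
Resident 2: others sum to 52; max(0, 53 - 52) = 1.
Resident 3: others sum to 46; max(0, 53 - 46) = 7.
Resident 4: others sum to 60; max(0, 53 - 60) = 0.
Resident 5: others sum to 53; max(0, 53 - 53) = 0.
Total collected = 16 + 1 + 7 + 0 + 0 = 24.

24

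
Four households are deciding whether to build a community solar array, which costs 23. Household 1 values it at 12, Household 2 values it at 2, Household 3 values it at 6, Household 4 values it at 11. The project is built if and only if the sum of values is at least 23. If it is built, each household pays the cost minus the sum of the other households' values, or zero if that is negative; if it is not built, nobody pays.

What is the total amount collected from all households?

7

Total value 31 ≥ cost 23, so it is built.
Household 1: others sum to 19; max(0, 23 - 19) = 4.
Household 2: others sum to 29; max(0, 23 - 29) = 0.
Household 3: others sum to 25; max(0, 23 - 25) = 0.
Household 4: others sum to 20; max(0, 23 - 20) = 3.
Total collected = 4 + 0 + 0 + 3 = 7.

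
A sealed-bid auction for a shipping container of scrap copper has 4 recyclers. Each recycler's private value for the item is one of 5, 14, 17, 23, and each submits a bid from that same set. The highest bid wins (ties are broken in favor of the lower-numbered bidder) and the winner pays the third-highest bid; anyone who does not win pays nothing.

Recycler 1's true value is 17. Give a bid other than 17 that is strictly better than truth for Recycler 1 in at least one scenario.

23

Suppose Recycler 2 bids 5, Recycler 3 bids 5 and Recycler 4 bids 23.
Bid 17: loses, pays 0, utility 0.
Bid 23: wins, pays 5, utility 17 - 5 = 12.
So bidding 23 beats truth here (12 > 0).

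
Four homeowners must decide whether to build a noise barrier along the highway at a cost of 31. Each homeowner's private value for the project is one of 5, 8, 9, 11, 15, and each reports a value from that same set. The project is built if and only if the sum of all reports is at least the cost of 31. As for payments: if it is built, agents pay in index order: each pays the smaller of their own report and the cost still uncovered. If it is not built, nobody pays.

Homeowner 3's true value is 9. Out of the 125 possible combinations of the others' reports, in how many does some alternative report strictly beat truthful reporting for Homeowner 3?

91

Others report (5, 5, 15): truth gives 0; report 8 gives 1 > 0. Violating.
Others report (5, 8, 11): truth gives 0; report 8 gives 1 > 0. Violating.
Others report (5, 8, 15): truth gives 0; report 5 gives 4 > 0. Violating.
Others report (5, 9, 9): truth gives 0; report 8 gives 1 > 0. Violating.
Others report (5, 5, 5): truth gives 0; no alternative beats it.
Others report (5, 5, 8): truth gives 0; no alternative beats it.
(Checking all 125 profiles: 91 have a profitable deviation, 34 do not.)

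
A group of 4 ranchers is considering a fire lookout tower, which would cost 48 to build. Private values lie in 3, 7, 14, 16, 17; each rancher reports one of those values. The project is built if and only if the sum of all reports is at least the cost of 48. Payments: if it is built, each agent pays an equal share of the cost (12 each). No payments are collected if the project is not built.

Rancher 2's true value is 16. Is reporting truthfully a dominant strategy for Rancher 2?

No

Consider the case where Rancher 1 reports 3, Rancher 3 reports 14 and Rancher 4 reports 14.
Truthful report 16: project not built, utility 0.
Report 17 instead: project built, pays 12, utility 16 - 12 = 4.
Since 4 > 0, reporting 17 is strictly better here, so truthful reporting is not dominant.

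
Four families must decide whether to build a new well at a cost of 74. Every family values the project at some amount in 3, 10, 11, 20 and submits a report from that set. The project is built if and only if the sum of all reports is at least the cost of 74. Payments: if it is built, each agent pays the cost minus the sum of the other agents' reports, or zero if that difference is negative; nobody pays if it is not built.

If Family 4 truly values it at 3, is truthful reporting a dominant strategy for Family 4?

Yes

Check each profile of the others' reports and compare truth against every alternative report.
Others report (3, 3, 3): truth gives 0, best alternative gives 0.
Others report (3, 3, 10): truth gives 0, best alternative gives 0.
Others report (3, 3, 11): truth gives 0, best alternative gives 0.
Others report (3, 3, 20): truth gives 0, best alternative gives 0.
Others report (3, 10, 3): truth gives 0, best alternative gives 0.
Others report (3, 10, 10): truth gives 0, best alternative gives 0.
(Remaining 58 profiles checked similarly; truth is weakly best in each.)
In every case the truthful report is at least as good as any alternative, so it is a dominant strategy.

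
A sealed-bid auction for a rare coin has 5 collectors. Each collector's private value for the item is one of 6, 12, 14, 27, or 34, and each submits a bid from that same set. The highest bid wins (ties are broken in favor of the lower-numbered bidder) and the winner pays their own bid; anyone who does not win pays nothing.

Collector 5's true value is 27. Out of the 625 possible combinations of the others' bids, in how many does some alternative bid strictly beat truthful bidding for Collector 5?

Others bid (6, 6, 6, 6): truth gives 0; bid 12 gives 15 > 0. Violating.
Others bid (6, 6, 6, 12): truth gives 0; bid 14 gives 13 > 0. Violating.
Others bid (6, 6, 12, 6): truth gives 0; bid 14 gives 13 > 0. Violating.
Others bid (6, 6, 12, 12): truth gives 0; bid 14 gives 13 > 0. Violating.
Others bid (6, 6, 6, 14): truth gives 0; no alternative beats it.
Others bid (6, 6, 6, 27): truth gives 0; no alternative beats it.
(Checking all 625 profiles: 16 have a profitable deviation, 609 do not.)

16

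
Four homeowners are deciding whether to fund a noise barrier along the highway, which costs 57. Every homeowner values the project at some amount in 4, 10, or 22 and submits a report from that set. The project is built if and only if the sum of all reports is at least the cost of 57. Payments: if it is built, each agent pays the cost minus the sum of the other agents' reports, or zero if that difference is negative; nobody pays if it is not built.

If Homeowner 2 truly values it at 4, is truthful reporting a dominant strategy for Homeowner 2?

Check each profile of the others' reports and compare truth against every alternative report.
Others report (4, 22, 22): truth gives 0, best alternative gives -5.
Others report (22, 4, 22): truth gives 0, best alternative gives -5.
Others report (22, 22, 4): truth gives 0, best alternative gives -5.
Others report (22, 22, 22): truth gives 4, best alternative gives 4.
Others report (10, 22, 22): truth gives 1, best alternative gives 1.
Others report (22, 10, 22): truth gives 1, best alternative gives 1.
(Remaining 21 profiles checked similarly; truth is weakly best in each.)
In every case the truthful report is at least as good as any alternative, so it is a dominant strategy.

Yes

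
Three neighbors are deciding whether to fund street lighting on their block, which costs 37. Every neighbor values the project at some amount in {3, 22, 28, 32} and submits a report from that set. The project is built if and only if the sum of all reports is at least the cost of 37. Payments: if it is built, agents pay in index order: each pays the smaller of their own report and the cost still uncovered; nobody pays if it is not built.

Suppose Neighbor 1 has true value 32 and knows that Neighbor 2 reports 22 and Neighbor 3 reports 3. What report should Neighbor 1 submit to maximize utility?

22

Report 3: project not built, utility 0.
Report 22: project built, pays 22, utility 32 - 22 = 10.
Report 28: project built, pays 28, utility 32 - 28 = 4.
Report 32: project built, pays 32, utility 32 - 32 = 0.
The best choice is 22 with utility 10.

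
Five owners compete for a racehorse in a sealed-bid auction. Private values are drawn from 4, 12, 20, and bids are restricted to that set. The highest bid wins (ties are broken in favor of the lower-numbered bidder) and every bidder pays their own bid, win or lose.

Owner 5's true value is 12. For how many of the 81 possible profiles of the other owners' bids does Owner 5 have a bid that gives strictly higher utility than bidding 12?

Others bid (4, 4, 4, 12): truth gives -12; bid 4 gives -4 > -12. Violating.
Others bid (4, 4, 4, 20): truth gives -12; bid 4 gives -4 > -12. Violating.
Others bid (4, 4, 12, 4): truth gives -12; bid 4 gives -4 > -12. Violating.
Others bid (4, 4, 12, 12): truth gives -12; bid 4 gives -4 > -12. Violating.
Others bid (4, 4, 4, 4): truth gives 0; no alternative beats it.
(Checking all 81 profiles: 80 have a profitable deviation, 1 does not.)

80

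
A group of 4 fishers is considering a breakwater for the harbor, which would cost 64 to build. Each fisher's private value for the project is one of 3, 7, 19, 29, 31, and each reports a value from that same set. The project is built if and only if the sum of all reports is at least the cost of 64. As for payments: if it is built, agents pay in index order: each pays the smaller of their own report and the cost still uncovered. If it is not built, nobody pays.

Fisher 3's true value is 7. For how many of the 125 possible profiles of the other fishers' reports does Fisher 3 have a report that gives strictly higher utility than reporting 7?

45

Others report (3, 29, 29): truth gives 0; report 3 gives 4 > 0. Violating.
Others report (3, 29, 31): truth gives 0; report 3 gives 4 > 0. Violating.
Others report (3, 31, 29): truth gives 0; report 3 gives 4 > 0. Violating.
Others report (3, 31, 31): truth gives 0; report 3 gives 4 > 0. Violating.
Others report (3, 3, 3): truth gives 0; no alternative beats it.
Others report (3, 3, 7): truth gives 0; no alternative beats it.
(Checking all 125 profiles: 45 have a profitable deviation, 80 do not.)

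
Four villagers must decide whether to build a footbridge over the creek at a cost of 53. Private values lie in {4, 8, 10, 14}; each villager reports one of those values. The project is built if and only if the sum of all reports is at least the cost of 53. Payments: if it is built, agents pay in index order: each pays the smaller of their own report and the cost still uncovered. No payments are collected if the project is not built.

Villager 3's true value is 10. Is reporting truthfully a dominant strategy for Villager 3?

Check each profile of the others' reports and compare truth against every alternative report.
Others report (4, 4, 4): truth gives 0, best alternative gives 0.
Others report (4, 4, 8): truth gives 0, best alternative gives 0.
Others report (4, 4, 10): truth gives 0, best alternative gives 0.
Others report (4, 4, 14): truth gives 0, best alternative gives 0.
Others report (4, 8, 4): truth gives 0, best alternative gives 0.
Others report (4, 8, 8): truth gives 0, best alternative gives 0.
(Remaining 58 profiles checked similarly; truth is weakly best in each.)
In every case the truthful report is at least as good as any alternative, so it is a dominant strategy.

Yes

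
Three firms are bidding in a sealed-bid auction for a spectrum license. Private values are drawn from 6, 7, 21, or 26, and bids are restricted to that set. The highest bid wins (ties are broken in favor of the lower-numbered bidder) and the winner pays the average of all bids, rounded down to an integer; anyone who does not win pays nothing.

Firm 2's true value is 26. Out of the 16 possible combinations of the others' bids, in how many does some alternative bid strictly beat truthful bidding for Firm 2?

6

Others bid (6, 6): truth gives 14; bid 7 gives 20 > 14. Violating.
Others bid (6, 7): truth gives 13; bid 7 gives 20 > 13. Violating.
Others bid (6, 21): truth gives 9; bid 21 gives 10 > 9. Violating.
Others bid (7, 6): truth gives 13; bid 21 gives 15 > 13. Violating.
Others bid (6, 26): truth gives 7; no alternative beats it.
Others bid (7, 26): truth gives 7; no alternative beats it.
(Checking all 16 profiles: 6 have a profitable deviation, 10 do not.)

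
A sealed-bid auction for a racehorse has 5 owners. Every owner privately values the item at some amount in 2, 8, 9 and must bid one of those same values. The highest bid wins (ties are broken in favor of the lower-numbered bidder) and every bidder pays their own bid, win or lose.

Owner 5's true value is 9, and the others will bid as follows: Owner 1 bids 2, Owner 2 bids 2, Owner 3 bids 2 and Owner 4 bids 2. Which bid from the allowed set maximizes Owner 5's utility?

Bid 2: loses but pays 2, utility -2.
Bid 8: wins, pays 8, utility 9 - 8 = 1.
Bid 9: wins, pays 9, utility 9 - 9 = 0.
The best choice is 8 with utility 1.

8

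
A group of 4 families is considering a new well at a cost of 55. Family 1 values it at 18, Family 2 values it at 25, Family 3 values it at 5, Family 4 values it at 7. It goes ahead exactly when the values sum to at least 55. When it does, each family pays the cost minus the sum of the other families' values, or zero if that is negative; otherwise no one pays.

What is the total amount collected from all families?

Total value 55 ≥ cost 55, so it is built.
Family 1: others sum to 37; max(0, 55 - 37) = 18.
Family 2: others sum to 30; max(0, 55 - 30) = 25.
Family 3: others sum to 50; max(0, 55 - 50) = 5.
Family 4: others sum to 48; max(0, 55 - 48) = 7.
Total collected = 18 + 25 + 5 + 7 = 55.

55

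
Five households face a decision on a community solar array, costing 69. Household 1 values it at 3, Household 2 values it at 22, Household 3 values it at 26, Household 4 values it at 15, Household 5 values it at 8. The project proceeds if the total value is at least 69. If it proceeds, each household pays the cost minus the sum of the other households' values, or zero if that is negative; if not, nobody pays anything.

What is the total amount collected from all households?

Total value 74 ≥ cost 69, so it is built.
Household 1: others sum to 71; max(0, 69 - 71) = 0.
Household 2: others sum to 52; max(0, 69 - 52) = 17.
Household 3: others sum to 48; max(0, 69 - 48) = 21.
Household 4: others sum to 59; max(0, 69 - 59) = 10.
Household 5: others sum to 66; max(0, 69 - 66) = 3.
Total collected = 0 + 17 + 21 + 10 + 3 = 51.

51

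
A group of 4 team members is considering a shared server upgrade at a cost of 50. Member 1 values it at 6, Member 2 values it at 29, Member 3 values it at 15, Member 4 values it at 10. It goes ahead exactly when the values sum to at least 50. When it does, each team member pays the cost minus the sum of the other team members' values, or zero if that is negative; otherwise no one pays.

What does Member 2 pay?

19

Total value 60 ≥ cost 50, so the project is built.
The other team members' values sum to 31.
Cost minus that sum is 50 - 31 = 19.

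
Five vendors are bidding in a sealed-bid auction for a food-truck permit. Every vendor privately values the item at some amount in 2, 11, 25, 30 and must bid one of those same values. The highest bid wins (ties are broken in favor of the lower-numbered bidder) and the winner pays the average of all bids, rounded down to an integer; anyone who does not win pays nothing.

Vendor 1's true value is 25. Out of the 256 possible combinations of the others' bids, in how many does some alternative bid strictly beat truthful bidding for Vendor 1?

Others bid (2, 2, 2, 2): truth gives 19; bid 2 gives 23 > 19. Violating.
Others bid (2, 2, 2, 11): truth gives 17; bid 11 gives 20 > 17. Violating.
Others bid (2, 2, 2, 30): truth gives 0; bid 30 gives 12 > 0. Violating.
Others bid (2, 2, 11, 2): truth gives 17; bid 11 gives 20 > 17. Violating.
Others bid (2, 2, 2, 25): truth gives 14; no alternative beats it.
Others bid (2, 2, 11, 25): truth gives 12; no alternative beats it.
(Checking all 256 profiles: 160 have a profitable deviation, 96 do not.)

160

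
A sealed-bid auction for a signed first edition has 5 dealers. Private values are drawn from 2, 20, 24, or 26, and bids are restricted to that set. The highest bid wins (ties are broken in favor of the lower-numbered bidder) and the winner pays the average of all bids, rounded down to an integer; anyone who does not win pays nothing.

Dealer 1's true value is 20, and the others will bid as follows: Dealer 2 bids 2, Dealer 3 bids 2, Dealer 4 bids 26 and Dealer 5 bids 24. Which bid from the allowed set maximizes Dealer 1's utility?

Bid 2: loses, pays 0, utility 0.
Bid 20: loses, pays 0, utility 0.
Bid 24: loses, pays 0, utility 0.
Bid 26: wins, pays 16, utility 20 - 16 = 4.
The best choice is 26 with utility 4.

26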